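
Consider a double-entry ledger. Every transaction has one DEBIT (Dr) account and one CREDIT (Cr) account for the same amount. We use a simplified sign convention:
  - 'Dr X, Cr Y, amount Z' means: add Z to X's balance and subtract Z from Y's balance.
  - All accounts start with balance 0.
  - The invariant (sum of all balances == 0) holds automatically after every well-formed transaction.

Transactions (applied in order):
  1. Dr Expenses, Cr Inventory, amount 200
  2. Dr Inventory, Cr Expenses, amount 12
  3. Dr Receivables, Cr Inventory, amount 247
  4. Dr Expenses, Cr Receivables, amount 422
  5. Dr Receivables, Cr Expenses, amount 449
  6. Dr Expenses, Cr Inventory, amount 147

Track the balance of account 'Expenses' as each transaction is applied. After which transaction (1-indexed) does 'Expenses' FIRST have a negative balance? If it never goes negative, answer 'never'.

Answer: never

Derivation:
After txn 1: Expenses=200
After txn 2: Expenses=188
After txn 3: Expenses=188
After txn 4: Expenses=610
After txn 5: Expenses=161
After txn 6: Expenses=308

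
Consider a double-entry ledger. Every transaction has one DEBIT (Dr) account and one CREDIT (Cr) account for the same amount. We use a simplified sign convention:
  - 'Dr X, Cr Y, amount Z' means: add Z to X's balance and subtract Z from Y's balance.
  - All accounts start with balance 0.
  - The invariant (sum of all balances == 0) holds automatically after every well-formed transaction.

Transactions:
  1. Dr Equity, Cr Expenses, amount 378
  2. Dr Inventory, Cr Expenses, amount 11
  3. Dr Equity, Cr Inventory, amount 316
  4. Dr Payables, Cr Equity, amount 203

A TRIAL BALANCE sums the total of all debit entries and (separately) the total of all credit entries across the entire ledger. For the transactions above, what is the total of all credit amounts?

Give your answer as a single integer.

Answer: 908

Derivation:
Txn 1: credit+=378
Txn 2: credit+=11
Txn 3: credit+=316
Txn 4: credit+=203
Total credits = 908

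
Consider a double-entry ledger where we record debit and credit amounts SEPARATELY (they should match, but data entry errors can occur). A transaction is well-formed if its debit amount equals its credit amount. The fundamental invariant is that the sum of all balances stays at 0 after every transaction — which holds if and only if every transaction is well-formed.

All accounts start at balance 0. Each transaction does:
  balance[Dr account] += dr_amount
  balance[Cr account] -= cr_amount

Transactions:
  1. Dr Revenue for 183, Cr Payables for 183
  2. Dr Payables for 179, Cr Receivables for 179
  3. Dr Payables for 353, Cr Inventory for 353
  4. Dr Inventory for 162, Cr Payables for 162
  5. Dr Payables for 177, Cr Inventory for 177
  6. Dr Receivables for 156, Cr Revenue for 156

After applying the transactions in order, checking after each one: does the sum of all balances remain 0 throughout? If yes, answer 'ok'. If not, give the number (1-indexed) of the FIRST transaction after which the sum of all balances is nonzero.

Answer: ok

Derivation:
After txn 1: dr=183 cr=183 sum_balances=0
After txn 2: dr=179 cr=179 sum_balances=0
After txn 3: dr=353 cr=353 sum_balances=0
After txn 4: dr=162 cr=162 sum_balances=0
After txn 5: dr=177 cr=177 sum_balances=0
After txn 6: dr=156 cr=156 sum_balances=0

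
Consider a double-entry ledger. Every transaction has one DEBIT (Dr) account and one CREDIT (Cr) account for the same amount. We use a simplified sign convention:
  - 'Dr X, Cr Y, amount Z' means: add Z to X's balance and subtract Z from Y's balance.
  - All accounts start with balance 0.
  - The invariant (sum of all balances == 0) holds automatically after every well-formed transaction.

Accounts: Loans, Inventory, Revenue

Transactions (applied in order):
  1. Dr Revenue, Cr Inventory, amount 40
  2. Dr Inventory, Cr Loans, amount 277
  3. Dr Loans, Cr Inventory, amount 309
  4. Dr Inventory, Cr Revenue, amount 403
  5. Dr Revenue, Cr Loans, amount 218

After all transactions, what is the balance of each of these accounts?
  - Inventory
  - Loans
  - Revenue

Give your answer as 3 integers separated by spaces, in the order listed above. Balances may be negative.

After txn 1 (Dr Revenue, Cr Inventory, amount 40): Inventory=-40 Revenue=40
After txn 2 (Dr Inventory, Cr Loans, amount 277): Inventory=237 Loans=-277 Revenue=40
After txn 3 (Dr Loans, Cr Inventory, amount 309): Inventory=-72 Loans=32 Revenue=40
After txn 4 (Dr Inventory, Cr Revenue, amount 403): Inventory=331 Loans=32 Revenue=-363
After txn 5 (Dr Revenue, Cr Loans, amount 218): Inventory=331 Loans=-186 Revenue=-145

Answer: 331 -186 -145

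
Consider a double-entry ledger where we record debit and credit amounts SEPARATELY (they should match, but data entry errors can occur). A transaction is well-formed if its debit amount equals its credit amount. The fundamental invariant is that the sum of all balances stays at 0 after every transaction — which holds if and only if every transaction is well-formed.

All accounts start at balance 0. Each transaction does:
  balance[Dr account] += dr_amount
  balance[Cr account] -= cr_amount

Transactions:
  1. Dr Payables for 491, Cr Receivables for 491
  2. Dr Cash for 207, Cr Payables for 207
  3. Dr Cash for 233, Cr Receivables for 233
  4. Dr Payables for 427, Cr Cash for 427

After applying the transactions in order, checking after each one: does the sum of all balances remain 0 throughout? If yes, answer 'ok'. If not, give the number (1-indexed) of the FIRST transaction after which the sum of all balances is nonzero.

Answer: ok

Derivation:
After txn 1: dr=491 cr=491 sum_balances=0
After txn 2: dr=207 cr=207 sum_balances=0
After txn 3: dr=233 cr=233 sum_balances=0
After txn 4: dr=427 cr=427 sum_balances=0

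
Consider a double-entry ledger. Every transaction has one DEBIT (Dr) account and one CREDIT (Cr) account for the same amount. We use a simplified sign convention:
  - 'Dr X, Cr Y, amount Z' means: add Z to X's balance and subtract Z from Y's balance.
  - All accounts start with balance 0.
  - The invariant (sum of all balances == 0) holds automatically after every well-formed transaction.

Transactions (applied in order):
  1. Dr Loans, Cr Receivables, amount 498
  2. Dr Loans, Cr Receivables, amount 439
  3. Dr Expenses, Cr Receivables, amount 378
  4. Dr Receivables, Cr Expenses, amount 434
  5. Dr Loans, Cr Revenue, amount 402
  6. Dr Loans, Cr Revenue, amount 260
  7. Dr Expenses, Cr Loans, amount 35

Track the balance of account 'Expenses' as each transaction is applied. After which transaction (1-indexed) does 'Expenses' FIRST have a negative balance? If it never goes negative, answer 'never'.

After txn 1: Expenses=0
After txn 2: Expenses=0
After txn 3: Expenses=378
After txn 4: Expenses=-56

Answer: 4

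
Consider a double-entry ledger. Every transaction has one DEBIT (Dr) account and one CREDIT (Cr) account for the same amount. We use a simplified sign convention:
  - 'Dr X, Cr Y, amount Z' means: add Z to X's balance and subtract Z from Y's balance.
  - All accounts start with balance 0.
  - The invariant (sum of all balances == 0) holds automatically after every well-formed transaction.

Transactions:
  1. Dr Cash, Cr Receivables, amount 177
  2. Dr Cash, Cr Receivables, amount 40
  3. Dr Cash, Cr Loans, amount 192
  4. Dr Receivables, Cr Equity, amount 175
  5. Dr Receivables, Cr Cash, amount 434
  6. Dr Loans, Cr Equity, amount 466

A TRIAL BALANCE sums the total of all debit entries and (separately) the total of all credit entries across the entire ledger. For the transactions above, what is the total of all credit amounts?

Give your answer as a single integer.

Answer: 1484

Derivation:
Txn 1: credit+=177
Txn 2: credit+=40
Txn 3: credit+=192
Txn 4: credit+=175
Txn 5: credit+=434
Txn 6: credit+=466
Total credits = 1484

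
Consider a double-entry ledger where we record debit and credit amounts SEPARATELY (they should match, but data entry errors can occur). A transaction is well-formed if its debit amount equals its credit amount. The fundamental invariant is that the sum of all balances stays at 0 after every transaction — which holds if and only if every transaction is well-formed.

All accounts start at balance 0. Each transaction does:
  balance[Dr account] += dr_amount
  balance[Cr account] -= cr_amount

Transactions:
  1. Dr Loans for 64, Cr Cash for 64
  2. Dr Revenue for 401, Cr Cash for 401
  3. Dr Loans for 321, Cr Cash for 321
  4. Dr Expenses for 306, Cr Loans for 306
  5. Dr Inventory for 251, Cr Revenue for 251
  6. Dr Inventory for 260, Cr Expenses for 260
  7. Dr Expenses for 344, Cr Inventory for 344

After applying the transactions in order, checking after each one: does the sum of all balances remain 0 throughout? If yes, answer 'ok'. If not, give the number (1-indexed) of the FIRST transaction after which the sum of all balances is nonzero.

After txn 1: dr=64 cr=64 sum_balances=0
After txn 2: dr=401 cr=401 sum_balances=0
After txn 3: dr=321 cr=321 sum_balances=0
After txn 4: dr=306 cr=306 sum_balances=0
After txn 5: dr=251 cr=251 sum_balances=0
After txn 6: dr=260 cr=260 sum_balances=0
After txn 7: dr=344 cr=344 sum_balances=0

Answer: ok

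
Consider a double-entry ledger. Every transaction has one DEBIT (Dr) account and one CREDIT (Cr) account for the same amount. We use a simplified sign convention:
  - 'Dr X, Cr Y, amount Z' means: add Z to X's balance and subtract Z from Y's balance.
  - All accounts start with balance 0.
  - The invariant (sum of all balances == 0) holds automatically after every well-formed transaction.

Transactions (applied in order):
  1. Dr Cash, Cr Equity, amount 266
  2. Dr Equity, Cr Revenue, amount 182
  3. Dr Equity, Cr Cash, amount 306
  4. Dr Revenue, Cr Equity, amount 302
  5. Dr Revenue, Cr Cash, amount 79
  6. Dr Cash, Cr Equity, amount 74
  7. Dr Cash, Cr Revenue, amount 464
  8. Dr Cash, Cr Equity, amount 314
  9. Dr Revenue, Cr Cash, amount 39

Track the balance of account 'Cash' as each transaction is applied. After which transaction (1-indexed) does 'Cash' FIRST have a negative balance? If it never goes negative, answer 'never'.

Answer: 3

Derivation:
After txn 1: Cash=266
After txn 2: Cash=266
After txn 3: Cash=-40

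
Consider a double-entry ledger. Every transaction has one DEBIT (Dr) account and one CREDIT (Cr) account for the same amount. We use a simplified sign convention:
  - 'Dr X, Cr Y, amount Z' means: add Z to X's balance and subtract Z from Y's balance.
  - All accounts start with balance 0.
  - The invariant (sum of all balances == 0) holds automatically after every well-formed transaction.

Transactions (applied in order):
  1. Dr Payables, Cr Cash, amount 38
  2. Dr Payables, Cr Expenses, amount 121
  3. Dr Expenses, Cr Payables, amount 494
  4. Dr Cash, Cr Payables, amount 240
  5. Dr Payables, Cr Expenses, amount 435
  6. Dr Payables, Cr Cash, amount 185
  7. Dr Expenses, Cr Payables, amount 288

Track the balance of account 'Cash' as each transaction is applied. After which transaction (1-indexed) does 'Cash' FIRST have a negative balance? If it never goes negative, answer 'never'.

After txn 1: Cash=-38

Answer: 1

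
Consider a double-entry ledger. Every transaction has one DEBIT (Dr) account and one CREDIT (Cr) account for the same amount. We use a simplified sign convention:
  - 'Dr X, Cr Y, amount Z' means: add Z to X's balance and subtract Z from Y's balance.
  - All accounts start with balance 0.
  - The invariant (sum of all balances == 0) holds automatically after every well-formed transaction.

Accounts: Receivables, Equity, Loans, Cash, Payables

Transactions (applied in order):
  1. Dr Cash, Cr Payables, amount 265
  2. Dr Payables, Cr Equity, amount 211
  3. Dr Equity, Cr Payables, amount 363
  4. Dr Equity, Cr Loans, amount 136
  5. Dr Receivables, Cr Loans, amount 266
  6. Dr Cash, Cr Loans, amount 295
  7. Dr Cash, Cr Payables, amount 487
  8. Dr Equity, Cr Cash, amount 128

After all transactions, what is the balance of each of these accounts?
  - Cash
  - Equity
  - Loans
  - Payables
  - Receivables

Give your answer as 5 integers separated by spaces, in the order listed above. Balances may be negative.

After txn 1 (Dr Cash, Cr Payables, amount 265): Cash=265 Payables=-265
After txn 2 (Dr Payables, Cr Equity, amount 211): Cash=265 Equity=-211 Payables=-54
After txn 3 (Dr Equity, Cr Payables, amount 363): Cash=265 Equity=152 Payables=-417
After txn 4 (Dr Equity, Cr Loans, amount 136): Cash=265 Equity=288 Loans=-136 Payables=-417
After txn 5 (Dr Receivables, Cr Loans, amount 266): Cash=265 Equity=288 Loans=-402 Payables=-417 Receivables=266
After txn 6 (Dr Cash, Cr Loans, amount 295): Cash=560 Equity=288 Loans=-697 Payables=-417 Receivables=266
After txn 7 (Dr Cash, Cr Payables, amount 487): Cash=1047 Equity=288 Loans=-697 Payables=-904 Receivables=266
After txn 8 (Dr Equity, Cr Cash, amount 128): Cash=919 Equity=416 Loans=-697 Payables=-904 Receivables=266

Answer: 919 416 -697 -904 266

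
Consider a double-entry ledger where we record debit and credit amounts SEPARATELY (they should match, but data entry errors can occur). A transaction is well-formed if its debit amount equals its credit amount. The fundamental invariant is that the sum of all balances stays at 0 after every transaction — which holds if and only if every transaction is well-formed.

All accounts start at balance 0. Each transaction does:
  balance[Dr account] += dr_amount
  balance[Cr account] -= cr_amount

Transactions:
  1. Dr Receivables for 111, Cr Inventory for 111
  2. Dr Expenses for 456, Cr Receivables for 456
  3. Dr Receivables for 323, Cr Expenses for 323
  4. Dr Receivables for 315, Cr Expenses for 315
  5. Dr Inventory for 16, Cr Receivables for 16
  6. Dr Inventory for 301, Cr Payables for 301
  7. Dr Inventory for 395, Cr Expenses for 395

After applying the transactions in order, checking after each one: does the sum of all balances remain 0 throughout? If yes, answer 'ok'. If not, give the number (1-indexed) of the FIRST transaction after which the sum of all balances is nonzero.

After txn 1: dr=111 cr=111 sum_balances=0
After txn 2: dr=456 cr=456 sum_balances=0
After txn 3: dr=323 cr=323 sum_balances=0
After txn 4: dr=315 cr=315 sum_balances=0
After txn 5: dr=16 cr=16 sum_balances=0
After txn 6: dr=301 cr=301 sum_balances=0
After txn 7: dr=395 cr=395 sum_balances=0

Answer: ok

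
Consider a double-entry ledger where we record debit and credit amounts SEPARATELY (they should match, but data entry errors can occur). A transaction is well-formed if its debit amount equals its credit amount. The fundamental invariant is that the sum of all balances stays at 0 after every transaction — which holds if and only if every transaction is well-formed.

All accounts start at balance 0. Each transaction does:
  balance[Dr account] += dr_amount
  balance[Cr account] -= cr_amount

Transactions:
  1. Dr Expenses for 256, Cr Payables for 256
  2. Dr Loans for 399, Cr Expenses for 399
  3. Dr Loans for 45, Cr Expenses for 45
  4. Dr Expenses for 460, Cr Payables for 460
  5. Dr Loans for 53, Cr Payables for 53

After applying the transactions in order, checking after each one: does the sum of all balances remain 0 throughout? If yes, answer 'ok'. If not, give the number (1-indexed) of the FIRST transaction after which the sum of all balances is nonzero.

After txn 1: dr=256 cr=256 sum_balances=0
After txn 2: dr=399 cr=399 sum_balances=0
After txn 3: dr=45 cr=45 sum_balances=0
After txn 4: dr=460 cr=460 sum_balances=0
After txn 5: dr=53 cr=53 sum_balances=0

Answer: ok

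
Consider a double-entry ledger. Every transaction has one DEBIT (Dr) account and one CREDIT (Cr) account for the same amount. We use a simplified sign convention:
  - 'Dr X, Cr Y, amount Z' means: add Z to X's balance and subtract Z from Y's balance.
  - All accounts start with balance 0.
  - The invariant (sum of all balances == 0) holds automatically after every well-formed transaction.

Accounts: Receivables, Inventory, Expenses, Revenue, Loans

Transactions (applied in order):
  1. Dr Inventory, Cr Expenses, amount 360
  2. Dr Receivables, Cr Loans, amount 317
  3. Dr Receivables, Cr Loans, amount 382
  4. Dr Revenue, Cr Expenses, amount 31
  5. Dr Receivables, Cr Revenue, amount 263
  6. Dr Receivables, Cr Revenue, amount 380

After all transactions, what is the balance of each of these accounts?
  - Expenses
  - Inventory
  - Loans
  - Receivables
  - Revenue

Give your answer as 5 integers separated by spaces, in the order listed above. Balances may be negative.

Answer: -391 360 -699 1342 -612

Derivation:
After txn 1 (Dr Inventory, Cr Expenses, amount 360): Expenses=-360 Inventory=360
After txn 2 (Dr Receivables, Cr Loans, amount 317): Expenses=-360 Inventory=360 Loans=-317 Receivables=317
After txn 3 (Dr Receivables, Cr Loans, amount 382): Expenses=-360 Inventory=360 Loans=-699 Receivables=699
After txn 4 (Dr Revenue, Cr Expenses, amount 31): Expenses=-391 Inventory=360 Loans=-699 Receivables=699 Revenue=31
After txn 5 (Dr Receivables, Cr Revenue, amount 263): Expenses=-391 Inventory=360 Loans=-699 Receivables=962 Revenue=-232
After txn 6 (Dr Receivables, Cr Revenue, amount 380): Expenses=-391 Inventory=360 Loans=-699 Receivables=1342 Revenue=-612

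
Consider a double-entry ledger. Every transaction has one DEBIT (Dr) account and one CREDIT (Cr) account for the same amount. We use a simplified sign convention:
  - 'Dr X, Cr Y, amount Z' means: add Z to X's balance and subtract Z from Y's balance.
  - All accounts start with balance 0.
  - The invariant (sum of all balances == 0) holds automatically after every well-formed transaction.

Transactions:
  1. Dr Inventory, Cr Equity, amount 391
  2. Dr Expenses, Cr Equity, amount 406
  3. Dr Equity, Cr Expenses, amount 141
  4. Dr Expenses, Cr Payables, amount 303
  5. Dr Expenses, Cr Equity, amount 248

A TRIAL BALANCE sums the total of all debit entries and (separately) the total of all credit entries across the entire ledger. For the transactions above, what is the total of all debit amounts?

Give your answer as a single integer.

Answer: 1489

Derivation:
Txn 1: debit+=391
Txn 2: debit+=406
Txn 3: debit+=141
Txn 4: debit+=303
Txn 5: debit+=248
Total debits = 1489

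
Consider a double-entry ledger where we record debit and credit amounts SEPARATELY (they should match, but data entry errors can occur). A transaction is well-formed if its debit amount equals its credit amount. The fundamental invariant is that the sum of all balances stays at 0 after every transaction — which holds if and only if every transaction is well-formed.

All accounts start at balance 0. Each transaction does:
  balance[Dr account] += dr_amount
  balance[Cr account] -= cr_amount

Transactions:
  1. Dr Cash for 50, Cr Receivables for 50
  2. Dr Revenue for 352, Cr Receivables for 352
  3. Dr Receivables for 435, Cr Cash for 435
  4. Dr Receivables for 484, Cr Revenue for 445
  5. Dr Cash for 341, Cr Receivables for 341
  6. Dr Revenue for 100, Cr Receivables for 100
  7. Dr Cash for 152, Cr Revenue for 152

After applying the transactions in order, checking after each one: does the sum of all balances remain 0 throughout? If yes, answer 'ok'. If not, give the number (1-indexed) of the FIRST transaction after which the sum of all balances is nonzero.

Answer: 4

Derivation:
After txn 1: dr=50 cr=50 sum_balances=0
After txn 2: dr=352 cr=352 sum_balances=0
After txn 3: dr=435 cr=435 sum_balances=0
After txn 4: dr=484 cr=445 sum_balances=39
After txn 5: dr=341 cr=341 sum_balances=39
After txn 6: dr=100 cr=100 sum_balances=39
After txn 7: dr=152 cr=152 sum_balances=39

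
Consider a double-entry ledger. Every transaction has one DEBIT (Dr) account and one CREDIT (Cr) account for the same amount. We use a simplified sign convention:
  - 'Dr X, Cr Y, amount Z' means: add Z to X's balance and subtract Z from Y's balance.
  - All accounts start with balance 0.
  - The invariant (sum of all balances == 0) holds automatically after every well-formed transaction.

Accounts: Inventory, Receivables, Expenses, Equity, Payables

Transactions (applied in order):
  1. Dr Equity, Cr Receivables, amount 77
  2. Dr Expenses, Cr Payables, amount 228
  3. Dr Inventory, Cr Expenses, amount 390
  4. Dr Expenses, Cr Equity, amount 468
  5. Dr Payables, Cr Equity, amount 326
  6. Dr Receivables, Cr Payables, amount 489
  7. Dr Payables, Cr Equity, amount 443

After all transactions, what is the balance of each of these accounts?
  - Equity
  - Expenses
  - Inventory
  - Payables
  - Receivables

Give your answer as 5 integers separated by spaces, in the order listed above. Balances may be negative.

After txn 1 (Dr Equity, Cr Receivables, amount 77): Equity=77 Receivables=-77
After txn 2 (Dr Expenses, Cr Payables, amount 228): Equity=77 Expenses=228 Payables=-228 Receivables=-77
After txn 3 (Dr Inventory, Cr Expenses, amount 390): Equity=77 Expenses=-162 Inventory=390 Payables=-228 Receivables=-77
After txn 4 (Dr Expenses, Cr Equity, amount 468): Equity=-391 Expenses=306 Inventory=390 Payables=-228 Receivables=-77
After txn 5 (Dr Payables, Cr Equity, amount 326): Equity=-717 Expenses=306 Inventory=390 Payables=98 Receivables=-77
After txn 6 (Dr Receivables, Cr Payables, amount 489): Equity=-717 Expenses=306 Inventory=390 Payables=-391 Receivables=412
After txn 7 (Dr Payables, Cr Equity, amount 443): Equity=-1160 Expenses=306 Inventory=390 Payables=52 Receivables=412

Answer: -1160 306 390 52 412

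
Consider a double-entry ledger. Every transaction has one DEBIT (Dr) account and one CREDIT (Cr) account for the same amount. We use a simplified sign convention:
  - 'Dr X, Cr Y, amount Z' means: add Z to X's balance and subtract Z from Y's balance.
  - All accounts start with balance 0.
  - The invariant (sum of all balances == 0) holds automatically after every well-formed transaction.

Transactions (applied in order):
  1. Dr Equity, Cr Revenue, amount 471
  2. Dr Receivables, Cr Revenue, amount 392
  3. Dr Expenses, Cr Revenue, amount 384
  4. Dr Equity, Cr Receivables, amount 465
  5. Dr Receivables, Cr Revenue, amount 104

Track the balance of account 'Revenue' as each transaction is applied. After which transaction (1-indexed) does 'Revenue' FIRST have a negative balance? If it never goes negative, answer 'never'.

Answer: 1

Derivation:
After txn 1: Revenue=-471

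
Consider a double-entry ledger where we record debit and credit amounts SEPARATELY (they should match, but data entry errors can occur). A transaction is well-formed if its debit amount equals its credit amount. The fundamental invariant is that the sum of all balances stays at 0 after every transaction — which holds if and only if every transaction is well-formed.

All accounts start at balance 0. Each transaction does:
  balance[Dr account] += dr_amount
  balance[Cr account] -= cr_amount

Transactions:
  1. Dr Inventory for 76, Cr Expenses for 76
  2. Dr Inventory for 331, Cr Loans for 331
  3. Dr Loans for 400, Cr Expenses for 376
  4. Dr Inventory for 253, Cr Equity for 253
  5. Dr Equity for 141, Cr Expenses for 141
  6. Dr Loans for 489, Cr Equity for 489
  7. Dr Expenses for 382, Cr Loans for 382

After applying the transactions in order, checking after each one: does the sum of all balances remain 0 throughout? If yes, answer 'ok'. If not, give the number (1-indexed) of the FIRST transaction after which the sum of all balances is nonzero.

Answer: 3

Derivation:
After txn 1: dr=76 cr=76 sum_balances=0
After txn 2: dr=331 cr=331 sum_balances=0
After txn 3: dr=400 cr=376 sum_balances=24
After txn 4: dr=253 cr=253 sum_balances=24
After txn 5: dr=141 cr=141 sum_balances=24
After txn 6: dr=489 cr=489 sum_balances=24
After txn 7: dr=382 cr=382 sum_balances=24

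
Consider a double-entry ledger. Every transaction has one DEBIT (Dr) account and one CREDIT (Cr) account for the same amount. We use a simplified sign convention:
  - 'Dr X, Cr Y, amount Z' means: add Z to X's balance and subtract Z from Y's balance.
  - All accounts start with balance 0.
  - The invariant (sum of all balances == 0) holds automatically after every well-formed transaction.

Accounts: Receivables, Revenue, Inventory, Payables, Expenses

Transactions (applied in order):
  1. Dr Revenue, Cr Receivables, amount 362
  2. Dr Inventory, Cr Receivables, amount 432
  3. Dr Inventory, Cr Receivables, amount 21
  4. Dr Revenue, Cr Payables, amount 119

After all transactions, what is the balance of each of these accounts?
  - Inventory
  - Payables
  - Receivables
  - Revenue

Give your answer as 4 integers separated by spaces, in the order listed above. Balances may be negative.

Answer: 453 -119 -815 481

Derivation:
After txn 1 (Dr Revenue, Cr Receivables, amount 362): Receivables=-362 Revenue=362
After txn 2 (Dr Inventory, Cr Receivables, amount 432): Inventory=432 Receivables=-794 Revenue=362
After txn 3 (Dr Inventory, Cr Receivables, amount 21): Inventory=453 Receivables=-815 Revenue=362
After txn 4 (Dr Revenue, Cr Payables, amount 119): Inventory=453 Payables=-119 Receivables=-815 Revenue=481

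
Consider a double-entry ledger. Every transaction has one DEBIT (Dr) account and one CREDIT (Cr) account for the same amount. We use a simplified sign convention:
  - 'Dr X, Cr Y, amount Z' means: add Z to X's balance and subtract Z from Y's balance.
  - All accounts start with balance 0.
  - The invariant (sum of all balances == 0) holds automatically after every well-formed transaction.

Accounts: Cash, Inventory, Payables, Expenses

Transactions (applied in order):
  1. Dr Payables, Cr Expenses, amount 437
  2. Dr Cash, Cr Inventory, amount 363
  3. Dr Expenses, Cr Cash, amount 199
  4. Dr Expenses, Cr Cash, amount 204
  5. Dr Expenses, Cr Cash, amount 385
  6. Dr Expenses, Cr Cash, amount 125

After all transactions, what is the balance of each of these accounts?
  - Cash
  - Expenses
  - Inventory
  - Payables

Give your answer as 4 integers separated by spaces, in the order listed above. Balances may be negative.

After txn 1 (Dr Payables, Cr Expenses, amount 437): Expenses=-437 Payables=437
After txn 2 (Dr Cash, Cr Inventory, amount 363): Cash=363 Expenses=-437 Inventory=-363 Payables=437
After txn 3 (Dr Expenses, Cr Cash, amount 199): Cash=164 Expenses=-238 Inventory=-363 Payables=437
After txn 4 (Dr Expenses, Cr Cash, amount 204): Cash=-40 Expenses=-34 Inventory=-363 Payables=437
After txn 5 (Dr Expenses, Cr Cash, amount 385): Cash=-425 Expenses=351 Inventory=-363 Payables=437
After txn 6 (Dr Expenses, Cr Cash, amount 125): Cash=-550 Expenses=476 Inventory=-363 Payables=437

Answer: -550 476 -363 437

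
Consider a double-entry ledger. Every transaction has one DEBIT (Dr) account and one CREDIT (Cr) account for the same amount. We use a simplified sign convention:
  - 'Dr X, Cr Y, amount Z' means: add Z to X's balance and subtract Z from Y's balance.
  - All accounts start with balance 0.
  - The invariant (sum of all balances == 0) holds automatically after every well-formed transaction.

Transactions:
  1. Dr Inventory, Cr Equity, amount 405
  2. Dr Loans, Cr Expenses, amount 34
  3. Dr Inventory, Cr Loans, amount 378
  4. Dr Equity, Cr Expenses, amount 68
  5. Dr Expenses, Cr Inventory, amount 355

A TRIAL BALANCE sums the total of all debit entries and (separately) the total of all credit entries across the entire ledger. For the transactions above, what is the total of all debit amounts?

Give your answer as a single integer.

Txn 1: debit+=405
Txn 2: debit+=34
Txn 3: debit+=378
Txn 4: debit+=68
Txn 5: debit+=355
Total debits = 1240

Answer: 1240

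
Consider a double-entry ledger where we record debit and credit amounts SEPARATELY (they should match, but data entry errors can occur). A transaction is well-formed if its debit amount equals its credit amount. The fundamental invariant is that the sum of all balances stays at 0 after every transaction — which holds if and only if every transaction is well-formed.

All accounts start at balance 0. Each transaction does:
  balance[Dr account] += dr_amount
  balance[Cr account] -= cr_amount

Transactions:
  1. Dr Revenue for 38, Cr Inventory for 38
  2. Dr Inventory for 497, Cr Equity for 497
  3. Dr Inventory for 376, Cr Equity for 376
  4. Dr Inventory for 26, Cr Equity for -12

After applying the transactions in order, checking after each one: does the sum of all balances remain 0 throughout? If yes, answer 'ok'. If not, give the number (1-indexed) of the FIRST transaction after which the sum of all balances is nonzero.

Answer: 4

Derivation:
After txn 1: dr=38 cr=38 sum_balances=0
After txn 2: dr=497 cr=497 sum_balances=0
After txn 3: dr=376 cr=376 sum_balances=0
After txn 4: dr=26 cr=-12 sum_balances=38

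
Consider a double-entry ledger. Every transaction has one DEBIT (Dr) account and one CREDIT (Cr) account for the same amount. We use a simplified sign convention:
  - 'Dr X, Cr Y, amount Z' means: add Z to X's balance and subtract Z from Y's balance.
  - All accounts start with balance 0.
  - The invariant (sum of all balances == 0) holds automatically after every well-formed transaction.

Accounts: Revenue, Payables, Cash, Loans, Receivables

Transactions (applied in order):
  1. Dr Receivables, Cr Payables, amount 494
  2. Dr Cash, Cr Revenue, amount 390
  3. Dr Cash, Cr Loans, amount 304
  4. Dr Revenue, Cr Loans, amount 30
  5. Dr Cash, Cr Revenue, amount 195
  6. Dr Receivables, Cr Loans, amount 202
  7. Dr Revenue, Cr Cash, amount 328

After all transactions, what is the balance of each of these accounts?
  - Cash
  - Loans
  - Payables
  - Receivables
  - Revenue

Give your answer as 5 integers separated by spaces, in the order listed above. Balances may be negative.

Answer: 561 -536 -494 696 -227

Derivation:
After txn 1 (Dr Receivables, Cr Payables, amount 494): Payables=-494 Receivables=494
After txn 2 (Dr Cash, Cr Revenue, amount 390): Cash=390 Payables=-494 Receivables=494 Revenue=-390
After txn 3 (Dr Cash, Cr Loans, amount 304): Cash=694 Loans=-304 Payables=-494 Receivables=494 Revenue=-390
After txn 4 (Dr Revenue, Cr Loans, amount 30): Cash=694 Loans=-334 Payables=-494 Receivables=494 Revenue=-360
After txn 5 (Dr Cash, Cr Revenue, amount 195): Cash=889 Loans=-334 Payables=-494 Receivables=494 Revenue=-555
After txn 6 (Dr Receivables, Cr Loans, amount 202): Cash=889 Loans=-536 Payables=-494 Receivables=696 Revenue=-555
After txn 7 (Dr Revenue, Cr Cash, amount 328): Cash=561 Loans=-536 Payables=-494 Receivables=696 Revenue=-227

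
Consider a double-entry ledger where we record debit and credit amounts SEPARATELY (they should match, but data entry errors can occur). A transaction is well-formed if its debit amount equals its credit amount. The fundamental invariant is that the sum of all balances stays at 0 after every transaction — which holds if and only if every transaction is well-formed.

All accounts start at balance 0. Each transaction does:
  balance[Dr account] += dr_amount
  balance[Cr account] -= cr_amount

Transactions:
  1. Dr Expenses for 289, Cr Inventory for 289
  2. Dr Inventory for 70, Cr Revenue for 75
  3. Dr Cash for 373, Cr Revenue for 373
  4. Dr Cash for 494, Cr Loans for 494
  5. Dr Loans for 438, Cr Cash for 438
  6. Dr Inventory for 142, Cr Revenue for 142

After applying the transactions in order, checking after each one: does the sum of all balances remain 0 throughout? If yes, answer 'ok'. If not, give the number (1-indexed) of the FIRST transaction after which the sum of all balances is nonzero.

After txn 1: dr=289 cr=289 sum_balances=0
After txn 2: dr=70 cr=75 sum_balances=-5
After txn 3: dr=373 cr=373 sum_balances=-5
After txn 4: dr=494 cr=494 sum_balances=-5
After txn 5: dr=438 cr=438 sum_balances=-5
After txn 6: dr=142 cr=142 sum_balances=-5

Answer: 2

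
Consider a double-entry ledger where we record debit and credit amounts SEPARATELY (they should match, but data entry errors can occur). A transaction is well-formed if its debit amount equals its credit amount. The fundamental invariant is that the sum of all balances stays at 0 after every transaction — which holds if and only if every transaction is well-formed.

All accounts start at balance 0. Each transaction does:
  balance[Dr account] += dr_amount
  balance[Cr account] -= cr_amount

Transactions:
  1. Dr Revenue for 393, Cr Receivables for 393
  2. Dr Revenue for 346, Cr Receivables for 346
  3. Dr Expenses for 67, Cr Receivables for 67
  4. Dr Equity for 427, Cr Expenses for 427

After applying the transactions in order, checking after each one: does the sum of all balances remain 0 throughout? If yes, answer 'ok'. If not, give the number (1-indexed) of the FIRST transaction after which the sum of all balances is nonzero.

Answer: ok

Derivation:
After txn 1: dr=393 cr=393 sum_balances=0
After txn 2: dr=346 cr=346 sum_balances=0
After txn 3: dr=67 cr=67 sum_balances=0
After txn 4: dr=427 cr=427 sum_balances=0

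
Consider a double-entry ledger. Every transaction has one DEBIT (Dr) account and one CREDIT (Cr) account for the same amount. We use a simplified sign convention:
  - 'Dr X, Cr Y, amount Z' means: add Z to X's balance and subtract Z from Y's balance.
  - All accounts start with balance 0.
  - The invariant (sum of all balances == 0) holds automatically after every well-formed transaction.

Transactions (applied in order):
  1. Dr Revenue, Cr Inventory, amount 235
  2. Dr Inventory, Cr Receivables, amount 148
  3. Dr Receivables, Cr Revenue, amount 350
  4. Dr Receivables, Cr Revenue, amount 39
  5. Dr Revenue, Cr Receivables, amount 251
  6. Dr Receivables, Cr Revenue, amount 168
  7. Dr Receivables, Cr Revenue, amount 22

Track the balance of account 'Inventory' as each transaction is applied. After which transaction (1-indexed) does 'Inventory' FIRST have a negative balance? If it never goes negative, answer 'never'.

Answer: 1

Derivation:
After txn 1: Inventory=-235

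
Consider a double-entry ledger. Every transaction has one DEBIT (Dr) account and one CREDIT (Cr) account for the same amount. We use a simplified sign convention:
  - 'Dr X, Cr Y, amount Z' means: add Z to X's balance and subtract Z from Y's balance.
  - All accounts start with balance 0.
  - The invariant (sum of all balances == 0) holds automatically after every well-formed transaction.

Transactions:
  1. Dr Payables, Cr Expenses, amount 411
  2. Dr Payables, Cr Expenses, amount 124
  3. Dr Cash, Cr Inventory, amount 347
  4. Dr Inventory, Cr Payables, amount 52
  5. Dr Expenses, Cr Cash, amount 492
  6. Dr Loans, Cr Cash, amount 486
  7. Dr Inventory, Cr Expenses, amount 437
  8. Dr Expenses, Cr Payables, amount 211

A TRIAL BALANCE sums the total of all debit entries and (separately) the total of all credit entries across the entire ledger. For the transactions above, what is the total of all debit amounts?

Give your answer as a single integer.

Txn 1: debit+=411
Txn 2: debit+=124
Txn 3: debit+=347
Txn 4: debit+=52
Txn 5: debit+=492
Txn 6: debit+=486
Txn 7: debit+=437
Txn 8: debit+=211
Total debits = 2560

Answer: 2560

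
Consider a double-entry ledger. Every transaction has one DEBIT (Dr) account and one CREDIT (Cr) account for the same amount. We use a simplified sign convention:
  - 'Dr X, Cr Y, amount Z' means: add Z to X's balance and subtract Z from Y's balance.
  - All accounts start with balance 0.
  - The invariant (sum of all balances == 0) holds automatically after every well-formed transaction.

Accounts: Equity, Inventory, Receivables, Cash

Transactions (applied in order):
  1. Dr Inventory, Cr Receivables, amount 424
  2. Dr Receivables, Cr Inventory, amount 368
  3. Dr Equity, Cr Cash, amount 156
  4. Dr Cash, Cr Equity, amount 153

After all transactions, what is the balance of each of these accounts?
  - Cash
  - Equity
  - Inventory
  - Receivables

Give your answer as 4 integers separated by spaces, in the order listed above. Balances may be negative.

After txn 1 (Dr Inventory, Cr Receivables, amount 424): Inventory=424 Receivables=-424
After txn 2 (Dr Receivables, Cr Inventory, amount 368): Inventory=56 Receivables=-56
After txn 3 (Dr Equity, Cr Cash, amount 156): Cash=-156 Equity=156 Inventory=56 Receivables=-56
After txn 4 (Dr Cash, Cr Equity, amount 153): Cash=-3 Equity=3 Inventory=56 Receivables=-56

Answer: -3 3 56 -56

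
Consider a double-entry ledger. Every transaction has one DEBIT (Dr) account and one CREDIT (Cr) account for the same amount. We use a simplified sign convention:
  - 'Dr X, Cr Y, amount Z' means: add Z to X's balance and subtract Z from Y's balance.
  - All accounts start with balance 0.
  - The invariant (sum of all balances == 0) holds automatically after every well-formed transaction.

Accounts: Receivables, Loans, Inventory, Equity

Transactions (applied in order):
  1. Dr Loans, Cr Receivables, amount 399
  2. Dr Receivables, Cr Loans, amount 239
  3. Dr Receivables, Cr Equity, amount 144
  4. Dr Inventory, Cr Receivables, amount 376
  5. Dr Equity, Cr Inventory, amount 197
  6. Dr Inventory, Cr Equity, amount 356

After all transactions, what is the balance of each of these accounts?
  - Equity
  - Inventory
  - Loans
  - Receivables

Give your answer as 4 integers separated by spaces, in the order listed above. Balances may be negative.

After txn 1 (Dr Loans, Cr Receivables, amount 399): Loans=399 Receivables=-399
After txn 2 (Dr Receivables, Cr Loans, amount 239): Loans=160 Receivables=-160
After txn 3 (Dr Receivables, Cr Equity, amount 144): Equity=-144 Loans=160 Receivables=-16
After txn 4 (Dr Inventory, Cr Receivables, amount 376): Equity=-144 Inventory=376 Loans=160 Receivables=-392
After txn 5 (Dr Equity, Cr Inventory, amount 197): Equity=53 Inventory=179 Loans=160 Receivables=-392
After txn 6 (Dr Inventory, Cr Equity, amount 356): Equity=-303 Inventory=535 Loans=160 Receivables=-392

Answer: -303 535 160 -392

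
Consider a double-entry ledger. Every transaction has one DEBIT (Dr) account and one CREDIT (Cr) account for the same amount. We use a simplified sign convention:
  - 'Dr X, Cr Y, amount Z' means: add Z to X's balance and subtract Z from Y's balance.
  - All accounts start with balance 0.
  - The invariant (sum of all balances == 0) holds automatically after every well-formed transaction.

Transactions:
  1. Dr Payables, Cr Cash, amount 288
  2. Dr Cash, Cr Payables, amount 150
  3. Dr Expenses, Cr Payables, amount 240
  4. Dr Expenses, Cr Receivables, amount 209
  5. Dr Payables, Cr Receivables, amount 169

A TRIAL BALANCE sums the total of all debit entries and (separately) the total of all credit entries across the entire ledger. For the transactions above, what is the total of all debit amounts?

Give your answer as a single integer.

Answer: 1056

Derivation:
Txn 1: debit+=288
Txn 2: debit+=150
Txn 3: debit+=240
Txn 4: debit+=209
Txn 5: debit+=169
Total debits = 1056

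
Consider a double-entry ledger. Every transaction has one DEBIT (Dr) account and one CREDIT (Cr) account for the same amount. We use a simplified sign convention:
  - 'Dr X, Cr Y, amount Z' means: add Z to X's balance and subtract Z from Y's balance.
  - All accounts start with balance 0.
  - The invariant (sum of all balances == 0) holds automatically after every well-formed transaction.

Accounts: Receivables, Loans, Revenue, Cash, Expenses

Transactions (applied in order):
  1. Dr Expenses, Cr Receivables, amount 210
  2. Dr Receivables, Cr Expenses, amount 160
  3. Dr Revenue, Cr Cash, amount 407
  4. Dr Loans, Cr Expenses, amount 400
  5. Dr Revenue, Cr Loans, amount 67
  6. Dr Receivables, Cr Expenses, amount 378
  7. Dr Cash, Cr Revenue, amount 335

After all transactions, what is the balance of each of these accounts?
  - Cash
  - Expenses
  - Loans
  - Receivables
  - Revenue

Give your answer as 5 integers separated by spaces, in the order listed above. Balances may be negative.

After txn 1 (Dr Expenses, Cr Receivables, amount 210): Expenses=210 Receivables=-210
After txn 2 (Dr Receivables, Cr Expenses, amount 160): Expenses=50 Receivables=-50
After txn 3 (Dr Revenue, Cr Cash, amount 407): Cash=-407 Expenses=50 Receivables=-50 Revenue=407
After txn 4 (Dr Loans, Cr Expenses, amount 400): Cash=-407 Expenses=-350 Loans=400 Receivables=-50 Revenue=407
After txn 5 (Dr Revenue, Cr Loans, amount 67): Cash=-407 Expenses=-350 Loans=333 Receivables=-50 Revenue=474
After txn 6 (Dr Receivables, Cr Expenses, amount 378): Cash=-407 Expenses=-728 Loans=333 Receivables=328 Revenue=474
After txn 7 (Dr Cash, Cr Revenue, amount 335): Cash=-72 Expenses=-728 Loans=333 Receivables=328 Revenue=139

Answer: -72 -728 333 328 139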